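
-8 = -8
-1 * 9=-9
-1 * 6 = -6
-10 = -10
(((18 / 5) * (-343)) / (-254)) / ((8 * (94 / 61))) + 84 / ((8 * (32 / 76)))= 6048231 / 238760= 25.33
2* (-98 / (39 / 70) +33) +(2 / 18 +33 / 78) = -66751 / 234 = -285.26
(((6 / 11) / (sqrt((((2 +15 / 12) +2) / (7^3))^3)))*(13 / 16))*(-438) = -651014*sqrt(3) / 11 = -102508.12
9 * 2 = 18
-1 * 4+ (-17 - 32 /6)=-79 /3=-26.33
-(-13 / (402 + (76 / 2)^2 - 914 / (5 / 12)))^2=-4225 / 3020644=-0.00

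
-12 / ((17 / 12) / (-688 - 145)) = 7056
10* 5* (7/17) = 350/17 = 20.59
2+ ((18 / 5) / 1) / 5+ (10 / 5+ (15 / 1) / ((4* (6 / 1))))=1069 / 200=5.34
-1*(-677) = 677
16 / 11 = 1.45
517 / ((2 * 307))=517 / 614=0.84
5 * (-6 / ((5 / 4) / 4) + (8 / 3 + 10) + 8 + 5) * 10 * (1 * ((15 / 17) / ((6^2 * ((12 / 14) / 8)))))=33950 / 459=73.97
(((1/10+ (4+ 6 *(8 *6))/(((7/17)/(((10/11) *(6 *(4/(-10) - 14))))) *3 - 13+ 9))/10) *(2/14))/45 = -14276659/619321500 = -0.02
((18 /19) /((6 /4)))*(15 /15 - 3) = -24 /19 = -1.26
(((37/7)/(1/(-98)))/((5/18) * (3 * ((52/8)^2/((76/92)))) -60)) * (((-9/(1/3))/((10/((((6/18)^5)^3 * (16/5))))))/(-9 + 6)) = 629888/105291748125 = 0.00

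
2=2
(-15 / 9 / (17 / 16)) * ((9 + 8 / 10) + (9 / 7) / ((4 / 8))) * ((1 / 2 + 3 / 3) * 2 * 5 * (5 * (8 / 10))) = -138560 / 119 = -1164.37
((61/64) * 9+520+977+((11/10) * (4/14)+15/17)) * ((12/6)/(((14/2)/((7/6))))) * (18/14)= 172133949/266560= 645.76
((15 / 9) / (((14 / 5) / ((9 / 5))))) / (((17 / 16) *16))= 15 / 238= 0.06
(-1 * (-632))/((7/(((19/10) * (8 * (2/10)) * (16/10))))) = 384256/875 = 439.15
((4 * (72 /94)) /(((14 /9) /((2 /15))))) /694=216 /570815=0.00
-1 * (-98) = 98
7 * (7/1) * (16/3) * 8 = 6272/3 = 2090.67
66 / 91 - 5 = -389 / 91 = -4.27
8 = 8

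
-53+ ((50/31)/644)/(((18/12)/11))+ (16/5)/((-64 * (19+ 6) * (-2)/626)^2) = -633168310163/11978400000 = -52.86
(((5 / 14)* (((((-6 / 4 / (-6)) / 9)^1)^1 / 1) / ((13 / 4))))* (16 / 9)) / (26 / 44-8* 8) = -176 / 2056509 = -0.00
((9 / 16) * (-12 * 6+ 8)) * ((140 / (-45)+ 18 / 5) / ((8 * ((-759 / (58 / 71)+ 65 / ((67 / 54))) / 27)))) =384714 / 5678305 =0.07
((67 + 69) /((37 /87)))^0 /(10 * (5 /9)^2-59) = -81 /4529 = -0.02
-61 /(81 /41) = -2501 /81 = -30.88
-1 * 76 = -76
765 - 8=757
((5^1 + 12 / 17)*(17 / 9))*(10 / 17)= 970 / 153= 6.34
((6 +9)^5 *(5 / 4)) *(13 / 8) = 49359375 / 32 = 1542480.47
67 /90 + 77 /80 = 1229 /720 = 1.71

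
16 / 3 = 5.33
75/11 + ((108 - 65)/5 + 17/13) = 11959/715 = 16.73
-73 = -73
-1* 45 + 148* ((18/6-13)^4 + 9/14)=10360351/7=1480050.14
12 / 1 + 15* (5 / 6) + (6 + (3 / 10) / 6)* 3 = 853 / 20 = 42.65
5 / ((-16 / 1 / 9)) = -45 / 16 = -2.81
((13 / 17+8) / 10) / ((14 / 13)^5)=55322657 / 91430080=0.61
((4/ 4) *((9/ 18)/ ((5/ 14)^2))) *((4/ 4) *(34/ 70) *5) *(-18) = -4284/ 25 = -171.36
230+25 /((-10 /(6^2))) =140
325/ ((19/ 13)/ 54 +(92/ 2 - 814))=-228150/ 539117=-0.42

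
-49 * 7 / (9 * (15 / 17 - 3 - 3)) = 5831 / 783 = 7.45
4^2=16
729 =729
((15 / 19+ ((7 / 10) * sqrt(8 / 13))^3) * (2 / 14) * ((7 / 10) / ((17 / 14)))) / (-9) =-7 / 969- 4802 * sqrt(26) / 16160625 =-0.01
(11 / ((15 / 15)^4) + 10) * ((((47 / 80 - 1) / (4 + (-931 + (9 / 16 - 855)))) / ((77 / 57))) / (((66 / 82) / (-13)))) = -10127 / 174185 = -0.06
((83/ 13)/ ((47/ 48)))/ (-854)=-1992/ 260897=-0.01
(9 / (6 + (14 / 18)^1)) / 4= 81 / 244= 0.33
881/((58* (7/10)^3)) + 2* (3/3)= 46.28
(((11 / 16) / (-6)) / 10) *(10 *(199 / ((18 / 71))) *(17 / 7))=-2642123 / 12096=-218.43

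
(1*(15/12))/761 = 5/3044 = 0.00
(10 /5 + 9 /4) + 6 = 41 /4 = 10.25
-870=-870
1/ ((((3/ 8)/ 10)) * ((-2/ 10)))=-400/ 3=-133.33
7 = 7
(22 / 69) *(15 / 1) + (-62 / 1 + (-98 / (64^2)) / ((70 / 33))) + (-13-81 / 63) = -235802951 / 3297280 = -71.51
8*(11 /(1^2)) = 88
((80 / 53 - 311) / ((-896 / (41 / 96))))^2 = 452287185529 / 20783095087104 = 0.02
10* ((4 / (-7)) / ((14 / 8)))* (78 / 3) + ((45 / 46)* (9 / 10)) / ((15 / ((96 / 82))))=-19598524 / 231035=-84.83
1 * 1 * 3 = 3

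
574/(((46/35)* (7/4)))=5740/23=249.57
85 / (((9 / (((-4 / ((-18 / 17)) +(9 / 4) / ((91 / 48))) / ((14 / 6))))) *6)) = 172805 / 51597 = 3.35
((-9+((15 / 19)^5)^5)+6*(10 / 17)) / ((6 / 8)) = -11535761867197105503464274291969376 / 1582300426700353522122363374768483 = -7.29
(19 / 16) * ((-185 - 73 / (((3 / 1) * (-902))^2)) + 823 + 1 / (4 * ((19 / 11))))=11097838063 / 14644872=757.80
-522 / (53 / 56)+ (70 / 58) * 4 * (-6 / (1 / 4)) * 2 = -1203888 / 1537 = -783.27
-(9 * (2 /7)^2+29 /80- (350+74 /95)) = 26044297 /74480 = 349.68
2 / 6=1 / 3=0.33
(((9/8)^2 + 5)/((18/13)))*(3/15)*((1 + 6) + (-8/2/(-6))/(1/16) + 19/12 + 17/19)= 7981103/437760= 18.23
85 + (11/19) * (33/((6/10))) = 2220/19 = 116.84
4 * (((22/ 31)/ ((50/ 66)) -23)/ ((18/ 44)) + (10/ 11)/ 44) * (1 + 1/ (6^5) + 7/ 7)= -1415326126153/ 3281374800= -431.32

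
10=10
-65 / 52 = -5 / 4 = -1.25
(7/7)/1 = 1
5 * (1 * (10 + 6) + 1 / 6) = 485 / 6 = 80.83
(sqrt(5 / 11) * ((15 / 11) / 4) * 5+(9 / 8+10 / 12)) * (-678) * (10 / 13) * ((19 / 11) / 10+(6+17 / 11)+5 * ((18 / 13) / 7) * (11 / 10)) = -14272.04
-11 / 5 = -2.20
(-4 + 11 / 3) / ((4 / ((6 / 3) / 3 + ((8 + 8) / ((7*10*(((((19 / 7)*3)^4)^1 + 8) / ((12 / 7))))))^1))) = -52883101 / 951768810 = -0.06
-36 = -36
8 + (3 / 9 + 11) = 19.33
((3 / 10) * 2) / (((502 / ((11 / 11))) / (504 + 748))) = 1878 / 1255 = 1.50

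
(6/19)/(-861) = -0.00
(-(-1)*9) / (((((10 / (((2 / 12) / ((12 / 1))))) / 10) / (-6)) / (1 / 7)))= -3 / 28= -0.11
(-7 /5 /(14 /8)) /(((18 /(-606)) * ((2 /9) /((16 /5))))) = 387.84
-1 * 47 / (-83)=47 / 83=0.57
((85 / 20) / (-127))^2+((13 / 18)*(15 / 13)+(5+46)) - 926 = -676771973 / 774192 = -874.17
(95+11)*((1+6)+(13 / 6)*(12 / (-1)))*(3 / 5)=-6042 / 5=-1208.40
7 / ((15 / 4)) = 28 / 15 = 1.87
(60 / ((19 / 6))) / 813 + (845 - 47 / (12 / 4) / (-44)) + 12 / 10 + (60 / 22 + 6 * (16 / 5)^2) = 1406830333 / 1544700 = 910.75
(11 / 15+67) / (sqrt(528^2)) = 0.13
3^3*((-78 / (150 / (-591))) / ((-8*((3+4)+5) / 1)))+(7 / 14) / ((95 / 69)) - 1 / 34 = -22248241 / 258400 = -86.10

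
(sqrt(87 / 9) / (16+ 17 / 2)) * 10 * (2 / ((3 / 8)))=320 * sqrt(87) / 441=6.77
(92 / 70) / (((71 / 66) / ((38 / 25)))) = 115368 / 62125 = 1.86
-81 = -81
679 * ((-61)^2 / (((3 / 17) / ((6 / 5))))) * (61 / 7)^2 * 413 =2694151433462 / 5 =538830286692.40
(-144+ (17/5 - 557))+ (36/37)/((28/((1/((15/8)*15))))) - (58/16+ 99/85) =-618523287/880600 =-702.39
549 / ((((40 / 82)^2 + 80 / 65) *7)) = 11997297 / 224672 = 53.40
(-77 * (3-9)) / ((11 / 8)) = 336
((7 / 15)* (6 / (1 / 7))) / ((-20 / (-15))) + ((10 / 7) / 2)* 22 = 2129 / 70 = 30.41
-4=-4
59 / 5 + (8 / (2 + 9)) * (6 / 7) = 4783 / 385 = 12.42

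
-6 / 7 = -0.86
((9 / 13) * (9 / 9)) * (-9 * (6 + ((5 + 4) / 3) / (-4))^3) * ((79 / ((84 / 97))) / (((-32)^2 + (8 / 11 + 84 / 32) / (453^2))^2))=-1394763623984687564223 / 17781214586424143514868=-0.08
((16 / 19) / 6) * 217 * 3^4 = 46872 / 19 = 2466.95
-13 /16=-0.81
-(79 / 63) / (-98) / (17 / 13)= 1027 / 104958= 0.01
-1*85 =-85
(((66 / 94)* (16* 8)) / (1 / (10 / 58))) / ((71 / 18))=380160 / 96773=3.93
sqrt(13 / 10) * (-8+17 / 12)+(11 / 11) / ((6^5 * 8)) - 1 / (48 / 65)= -8.86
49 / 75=0.65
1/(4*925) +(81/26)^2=3034547/312650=9.71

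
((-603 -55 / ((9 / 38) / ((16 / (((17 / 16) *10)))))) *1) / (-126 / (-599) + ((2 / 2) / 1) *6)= -87312037 / 569160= -153.41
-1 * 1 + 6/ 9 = -1/ 3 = -0.33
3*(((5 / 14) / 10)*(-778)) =-1167 / 14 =-83.36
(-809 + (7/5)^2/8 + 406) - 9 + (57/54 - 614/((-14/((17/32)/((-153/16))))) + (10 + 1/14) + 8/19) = -32130949/79800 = -402.64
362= 362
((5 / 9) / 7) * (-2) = -0.16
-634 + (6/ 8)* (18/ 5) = -6313/ 10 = -631.30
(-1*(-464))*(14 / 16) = 406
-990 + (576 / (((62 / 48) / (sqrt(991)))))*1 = -990 + 13824*sqrt(991) / 31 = 13048.12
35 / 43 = 0.81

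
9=9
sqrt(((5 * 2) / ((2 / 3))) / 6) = sqrt(10) / 2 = 1.58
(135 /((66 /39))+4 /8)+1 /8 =7075 /88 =80.40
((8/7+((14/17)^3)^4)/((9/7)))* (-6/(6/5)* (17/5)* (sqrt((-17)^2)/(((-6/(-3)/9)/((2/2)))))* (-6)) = 15173505853395480/2015993900449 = 7526.56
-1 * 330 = -330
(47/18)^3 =103823/5832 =17.80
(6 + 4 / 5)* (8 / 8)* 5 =34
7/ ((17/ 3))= 21/ 17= 1.24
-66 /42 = -11 /7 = -1.57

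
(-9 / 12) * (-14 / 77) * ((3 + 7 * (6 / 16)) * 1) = 135 / 176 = 0.77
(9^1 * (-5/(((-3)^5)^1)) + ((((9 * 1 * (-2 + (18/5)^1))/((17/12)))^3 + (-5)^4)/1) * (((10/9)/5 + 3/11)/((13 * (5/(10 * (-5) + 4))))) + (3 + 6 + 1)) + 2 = -524022033031/911975625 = -574.60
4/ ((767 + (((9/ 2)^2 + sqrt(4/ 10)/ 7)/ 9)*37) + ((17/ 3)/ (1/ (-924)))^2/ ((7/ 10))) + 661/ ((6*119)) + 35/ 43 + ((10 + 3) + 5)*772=207827615581877541169309864825/ 14954058696645189657221574-149184*sqrt(10)/ 487071158121464062837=13897.74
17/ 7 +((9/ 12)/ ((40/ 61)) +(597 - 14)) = 656961/ 1120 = 586.57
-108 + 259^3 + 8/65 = 1129301623/65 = 17373871.12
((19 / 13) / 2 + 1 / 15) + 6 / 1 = 2651 / 390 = 6.80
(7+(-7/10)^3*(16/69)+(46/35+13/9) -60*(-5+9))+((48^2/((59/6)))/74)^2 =-190147836750584/863149195125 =-220.30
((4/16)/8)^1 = 1/32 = 0.03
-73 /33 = -2.21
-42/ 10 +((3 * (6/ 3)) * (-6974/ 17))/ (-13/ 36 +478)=-2734107/ 292315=-9.35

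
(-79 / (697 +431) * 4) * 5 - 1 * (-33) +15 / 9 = 3127 / 94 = 33.27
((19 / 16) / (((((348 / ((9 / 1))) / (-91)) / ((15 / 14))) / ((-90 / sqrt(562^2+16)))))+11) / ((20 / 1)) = 20007 * sqrt(78965) / 234494464+11 / 20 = 0.57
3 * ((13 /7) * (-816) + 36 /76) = -604467 /133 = -4544.86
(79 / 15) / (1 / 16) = 1264 / 15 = 84.27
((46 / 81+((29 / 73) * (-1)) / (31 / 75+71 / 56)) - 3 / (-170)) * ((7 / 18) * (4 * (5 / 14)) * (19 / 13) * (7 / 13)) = 25361171899 / 166088234754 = 0.15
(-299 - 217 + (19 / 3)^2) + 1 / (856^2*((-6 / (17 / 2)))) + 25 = -11893770803 / 26378496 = -450.89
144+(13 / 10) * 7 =153.10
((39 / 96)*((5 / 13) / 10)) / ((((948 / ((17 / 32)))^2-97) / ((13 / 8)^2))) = 48841 / 3769322958848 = 0.00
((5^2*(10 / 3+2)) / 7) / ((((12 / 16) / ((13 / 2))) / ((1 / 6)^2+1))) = 96200 / 567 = 169.66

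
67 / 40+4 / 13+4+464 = 244391 / 520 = 469.98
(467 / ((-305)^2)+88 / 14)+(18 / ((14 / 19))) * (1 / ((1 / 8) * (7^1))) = 34.21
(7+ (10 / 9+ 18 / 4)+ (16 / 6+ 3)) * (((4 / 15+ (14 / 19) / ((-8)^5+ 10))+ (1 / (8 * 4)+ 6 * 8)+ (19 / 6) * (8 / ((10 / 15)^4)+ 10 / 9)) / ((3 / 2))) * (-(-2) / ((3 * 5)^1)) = 79644050893463 / 272238634800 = 292.55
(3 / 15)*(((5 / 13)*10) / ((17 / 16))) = 160 / 221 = 0.72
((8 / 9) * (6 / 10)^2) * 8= 64 / 25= 2.56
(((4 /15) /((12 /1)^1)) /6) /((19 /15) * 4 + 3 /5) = 1 /1530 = 0.00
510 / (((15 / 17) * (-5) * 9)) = -578 / 45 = -12.84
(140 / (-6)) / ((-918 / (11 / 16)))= 385 / 22032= 0.02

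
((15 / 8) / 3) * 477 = 2385 / 8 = 298.12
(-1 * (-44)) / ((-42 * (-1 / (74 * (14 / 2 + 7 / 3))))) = 6512 / 9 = 723.56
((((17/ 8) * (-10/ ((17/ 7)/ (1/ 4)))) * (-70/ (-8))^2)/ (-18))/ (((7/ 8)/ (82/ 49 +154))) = 238375/ 144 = 1655.38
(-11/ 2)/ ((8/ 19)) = -13.06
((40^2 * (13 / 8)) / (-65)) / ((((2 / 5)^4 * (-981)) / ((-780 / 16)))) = -203125 / 2616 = -77.65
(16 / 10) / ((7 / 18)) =144 / 35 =4.11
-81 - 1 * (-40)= -41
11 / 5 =2.20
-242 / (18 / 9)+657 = 536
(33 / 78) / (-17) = -11 / 442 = -0.02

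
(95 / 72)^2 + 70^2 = 4901.74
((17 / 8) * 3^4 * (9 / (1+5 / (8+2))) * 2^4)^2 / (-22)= -136521288 / 11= -12411026.18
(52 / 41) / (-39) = -4 / 123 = -0.03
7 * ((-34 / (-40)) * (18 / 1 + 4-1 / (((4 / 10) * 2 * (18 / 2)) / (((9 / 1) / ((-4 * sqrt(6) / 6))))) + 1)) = 119 * sqrt(6) / 64 + 2737 / 20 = 141.40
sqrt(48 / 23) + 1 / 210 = 1.45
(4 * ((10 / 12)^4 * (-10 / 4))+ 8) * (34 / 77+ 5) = 862721 / 49896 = 17.29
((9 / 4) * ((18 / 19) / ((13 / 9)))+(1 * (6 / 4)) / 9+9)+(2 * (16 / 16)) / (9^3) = 10.65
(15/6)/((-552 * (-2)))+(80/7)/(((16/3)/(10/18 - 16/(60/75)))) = -30665/736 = -41.66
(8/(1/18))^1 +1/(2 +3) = 721/5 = 144.20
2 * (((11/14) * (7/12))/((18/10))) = 55/108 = 0.51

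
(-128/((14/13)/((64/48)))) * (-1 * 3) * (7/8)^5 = 31213/128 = 243.85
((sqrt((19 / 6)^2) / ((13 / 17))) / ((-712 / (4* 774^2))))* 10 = -139370.17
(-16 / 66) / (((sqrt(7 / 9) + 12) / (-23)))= 6624 / 14179 - 184 *sqrt(7) / 14179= 0.43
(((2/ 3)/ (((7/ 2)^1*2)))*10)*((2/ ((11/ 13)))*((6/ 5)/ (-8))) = -26/ 77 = -0.34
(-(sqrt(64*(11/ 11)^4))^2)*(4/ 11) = -256/ 11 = -23.27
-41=-41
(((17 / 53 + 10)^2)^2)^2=8014909274235071513761 / 62259690411361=128733522.79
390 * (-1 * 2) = -780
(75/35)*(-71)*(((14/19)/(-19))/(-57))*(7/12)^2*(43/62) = -747985/30618576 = -0.02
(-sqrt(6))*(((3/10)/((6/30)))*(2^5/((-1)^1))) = 48*sqrt(6) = 117.58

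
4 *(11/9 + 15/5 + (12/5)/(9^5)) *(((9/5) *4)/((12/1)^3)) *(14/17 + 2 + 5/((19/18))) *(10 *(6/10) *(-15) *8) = -1352978704/3532005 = -383.06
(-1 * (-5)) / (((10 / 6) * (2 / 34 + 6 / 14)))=357 / 58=6.16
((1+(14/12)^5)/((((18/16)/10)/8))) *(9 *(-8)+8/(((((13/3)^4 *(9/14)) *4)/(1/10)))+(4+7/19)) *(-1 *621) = 31924215337132/3381183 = 9441729.52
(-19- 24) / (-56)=43 / 56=0.77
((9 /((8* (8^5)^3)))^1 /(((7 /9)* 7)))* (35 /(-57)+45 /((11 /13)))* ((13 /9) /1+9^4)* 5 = 0.00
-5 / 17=-0.29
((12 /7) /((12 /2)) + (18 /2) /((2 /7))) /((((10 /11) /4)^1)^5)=229336624 /4375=52419.80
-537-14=-551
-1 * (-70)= 70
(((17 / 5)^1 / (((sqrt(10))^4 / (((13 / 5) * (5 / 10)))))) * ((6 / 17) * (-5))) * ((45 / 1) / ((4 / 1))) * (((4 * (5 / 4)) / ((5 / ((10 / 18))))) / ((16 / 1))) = -39 / 1280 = -0.03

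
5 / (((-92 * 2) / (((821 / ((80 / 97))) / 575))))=-79637 / 1692800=-0.05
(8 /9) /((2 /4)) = 16 /9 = 1.78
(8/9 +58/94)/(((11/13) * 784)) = 169/74448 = 0.00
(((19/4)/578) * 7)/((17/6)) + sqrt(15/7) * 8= 399/19652 + 8 * sqrt(105)/7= 11.73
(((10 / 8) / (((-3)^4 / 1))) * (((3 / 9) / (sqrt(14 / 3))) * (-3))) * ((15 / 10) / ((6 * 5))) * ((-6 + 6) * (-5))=0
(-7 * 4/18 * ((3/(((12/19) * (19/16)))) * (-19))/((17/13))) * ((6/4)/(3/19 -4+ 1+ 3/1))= 131404/153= 858.85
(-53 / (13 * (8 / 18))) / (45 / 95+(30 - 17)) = -9063 / 13312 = -0.68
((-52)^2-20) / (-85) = -2684 / 85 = -31.58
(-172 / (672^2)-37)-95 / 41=-181990115 / 4628736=-39.32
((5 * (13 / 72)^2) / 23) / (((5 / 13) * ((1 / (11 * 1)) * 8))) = 0.03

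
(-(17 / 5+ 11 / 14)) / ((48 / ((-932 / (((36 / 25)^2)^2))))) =5333515625 / 282175488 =18.90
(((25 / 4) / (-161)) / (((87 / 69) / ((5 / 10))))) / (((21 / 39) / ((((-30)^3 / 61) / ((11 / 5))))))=5484375 / 953491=5.75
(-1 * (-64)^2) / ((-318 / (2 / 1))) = 4096 / 159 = 25.76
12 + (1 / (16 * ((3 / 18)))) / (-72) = 2303 / 192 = 11.99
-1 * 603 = -603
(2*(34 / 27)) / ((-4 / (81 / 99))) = -17 / 33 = -0.52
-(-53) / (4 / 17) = 901 / 4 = 225.25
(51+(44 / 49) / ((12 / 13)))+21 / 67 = 514967 / 9849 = 52.29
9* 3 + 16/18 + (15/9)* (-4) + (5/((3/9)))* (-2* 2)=-349/9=-38.78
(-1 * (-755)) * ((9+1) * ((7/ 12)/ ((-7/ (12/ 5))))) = -1510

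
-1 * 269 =-269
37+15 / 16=607 / 16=37.94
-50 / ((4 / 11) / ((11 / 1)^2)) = -16637.50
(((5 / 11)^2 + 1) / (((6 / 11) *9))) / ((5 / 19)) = 1387 / 1485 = 0.93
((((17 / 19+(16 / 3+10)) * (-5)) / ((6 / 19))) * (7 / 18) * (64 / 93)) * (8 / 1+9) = -8806000 / 7533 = -1168.99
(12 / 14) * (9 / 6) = 9 / 7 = 1.29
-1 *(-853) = 853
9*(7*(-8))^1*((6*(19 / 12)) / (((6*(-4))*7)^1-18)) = 798 / 31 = 25.74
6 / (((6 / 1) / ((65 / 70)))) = 13 / 14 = 0.93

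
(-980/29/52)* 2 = -490/377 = -1.30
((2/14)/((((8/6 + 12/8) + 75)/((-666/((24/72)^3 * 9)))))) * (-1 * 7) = 11988/467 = 25.67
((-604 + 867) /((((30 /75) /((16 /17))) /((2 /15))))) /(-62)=-2104 /1581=-1.33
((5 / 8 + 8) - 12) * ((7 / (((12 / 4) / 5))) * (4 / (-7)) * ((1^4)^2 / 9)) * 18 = 45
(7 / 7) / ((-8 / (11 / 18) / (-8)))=11 / 18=0.61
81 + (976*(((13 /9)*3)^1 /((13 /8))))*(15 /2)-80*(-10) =20401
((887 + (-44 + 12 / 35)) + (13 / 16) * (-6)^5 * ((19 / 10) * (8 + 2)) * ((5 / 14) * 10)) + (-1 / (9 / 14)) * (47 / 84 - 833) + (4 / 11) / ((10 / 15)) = -8868652937 / 20790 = -426582.63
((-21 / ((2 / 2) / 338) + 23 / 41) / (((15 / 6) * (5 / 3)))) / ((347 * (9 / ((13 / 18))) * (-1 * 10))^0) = -1703.39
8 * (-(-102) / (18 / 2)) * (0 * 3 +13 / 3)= 3536 / 9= 392.89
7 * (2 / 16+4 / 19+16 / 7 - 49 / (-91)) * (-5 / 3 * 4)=-218525 / 1482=-147.45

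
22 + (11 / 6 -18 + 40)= 45.83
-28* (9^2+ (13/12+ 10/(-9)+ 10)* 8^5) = -82366396/9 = -9151821.78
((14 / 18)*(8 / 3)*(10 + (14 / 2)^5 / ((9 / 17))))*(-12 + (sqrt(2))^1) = -697237.57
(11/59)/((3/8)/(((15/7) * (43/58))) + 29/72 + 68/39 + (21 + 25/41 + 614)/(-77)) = -6988461480/220113175669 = -0.03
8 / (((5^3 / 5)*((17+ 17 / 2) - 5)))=16 / 1025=0.02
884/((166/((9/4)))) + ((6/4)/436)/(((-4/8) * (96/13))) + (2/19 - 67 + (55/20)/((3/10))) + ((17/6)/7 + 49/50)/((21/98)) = -194480382709/4950518400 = -39.28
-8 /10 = -4 /5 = -0.80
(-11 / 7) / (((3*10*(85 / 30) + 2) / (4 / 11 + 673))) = -2469 / 203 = -12.16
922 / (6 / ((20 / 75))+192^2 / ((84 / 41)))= 12908 / 252219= 0.05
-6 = -6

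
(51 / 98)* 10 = 5.20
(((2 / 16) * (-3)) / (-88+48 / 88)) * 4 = 33 / 1924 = 0.02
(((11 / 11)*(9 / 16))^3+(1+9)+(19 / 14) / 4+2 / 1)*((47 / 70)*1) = 3373613 / 401408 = 8.40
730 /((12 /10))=1825 /3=608.33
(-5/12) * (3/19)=-5/76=-0.07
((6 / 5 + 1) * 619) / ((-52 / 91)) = -47663 / 20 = -2383.15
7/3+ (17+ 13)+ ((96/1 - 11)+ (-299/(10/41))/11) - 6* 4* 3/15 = 359/330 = 1.09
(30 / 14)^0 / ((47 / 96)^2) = 9216 / 2209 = 4.17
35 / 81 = 0.43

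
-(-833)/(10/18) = 7497/5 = 1499.40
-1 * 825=-825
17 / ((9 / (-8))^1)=-136 / 9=-15.11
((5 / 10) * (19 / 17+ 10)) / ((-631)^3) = -189 / 8542146094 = -0.00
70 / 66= 35 / 33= 1.06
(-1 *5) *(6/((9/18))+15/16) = -1035/16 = -64.69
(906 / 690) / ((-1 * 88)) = -151 / 10120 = -0.01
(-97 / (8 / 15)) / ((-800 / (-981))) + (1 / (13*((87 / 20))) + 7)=-312708341 / 1447680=-216.01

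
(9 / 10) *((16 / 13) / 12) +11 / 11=71 / 65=1.09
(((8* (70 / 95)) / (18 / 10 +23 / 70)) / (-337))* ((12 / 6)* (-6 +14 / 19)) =1568000 / 18126893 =0.09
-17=-17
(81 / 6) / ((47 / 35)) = 945 / 94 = 10.05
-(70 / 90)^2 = -49 / 81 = -0.60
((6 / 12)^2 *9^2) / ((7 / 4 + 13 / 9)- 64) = -729 / 2189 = -0.33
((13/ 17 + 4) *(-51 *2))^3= -114791256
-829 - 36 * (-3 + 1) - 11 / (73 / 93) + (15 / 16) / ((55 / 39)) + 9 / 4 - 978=-22433879 / 12848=-1746.10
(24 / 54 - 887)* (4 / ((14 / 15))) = -79790 / 21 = -3799.52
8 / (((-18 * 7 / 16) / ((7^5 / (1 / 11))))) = -1690304 / 9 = -187811.56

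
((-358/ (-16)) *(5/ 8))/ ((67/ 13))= 11635/ 4288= 2.71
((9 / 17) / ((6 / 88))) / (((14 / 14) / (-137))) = -18084 / 17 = -1063.76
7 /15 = 0.47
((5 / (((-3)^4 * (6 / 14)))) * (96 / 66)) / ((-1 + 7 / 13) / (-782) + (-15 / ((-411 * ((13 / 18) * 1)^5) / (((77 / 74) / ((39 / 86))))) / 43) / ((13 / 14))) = 69645096066080080 / 3744382520278719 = 18.60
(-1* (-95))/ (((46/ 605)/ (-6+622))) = 17702300/ 23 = 769665.22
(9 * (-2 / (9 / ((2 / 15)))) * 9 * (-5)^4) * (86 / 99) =-43000 / 33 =-1303.03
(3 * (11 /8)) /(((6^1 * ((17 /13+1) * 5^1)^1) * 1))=143 /2400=0.06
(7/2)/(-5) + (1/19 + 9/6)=81/95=0.85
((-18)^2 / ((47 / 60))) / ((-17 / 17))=-19440 / 47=-413.62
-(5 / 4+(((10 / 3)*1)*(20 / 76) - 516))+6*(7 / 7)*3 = 121267 / 228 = 531.87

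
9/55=0.16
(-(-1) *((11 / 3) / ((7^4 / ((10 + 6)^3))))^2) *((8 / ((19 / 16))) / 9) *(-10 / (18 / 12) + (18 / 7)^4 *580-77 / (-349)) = 742519.29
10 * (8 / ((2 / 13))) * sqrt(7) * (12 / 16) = 390 * sqrt(7) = 1031.84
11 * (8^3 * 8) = 45056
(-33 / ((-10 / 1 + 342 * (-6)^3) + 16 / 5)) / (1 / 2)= 165 / 184697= 0.00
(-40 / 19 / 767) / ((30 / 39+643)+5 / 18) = -720 / 168942547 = -0.00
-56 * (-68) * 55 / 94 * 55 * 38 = 218864800 / 47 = 4656697.87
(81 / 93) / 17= 27 / 527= 0.05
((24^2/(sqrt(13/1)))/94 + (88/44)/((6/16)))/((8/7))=252 * sqrt(13)/611 + 14/3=6.15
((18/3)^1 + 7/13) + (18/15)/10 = 2164/325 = 6.66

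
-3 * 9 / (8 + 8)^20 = -27 / 1208925819614629174706176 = -0.00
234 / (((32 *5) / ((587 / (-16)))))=-68679 / 1280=-53.66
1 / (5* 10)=1 / 50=0.02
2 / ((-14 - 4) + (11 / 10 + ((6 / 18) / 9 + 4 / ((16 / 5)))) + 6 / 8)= -540 / 4013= -0.13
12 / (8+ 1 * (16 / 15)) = 1.32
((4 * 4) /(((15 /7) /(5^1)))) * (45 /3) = 560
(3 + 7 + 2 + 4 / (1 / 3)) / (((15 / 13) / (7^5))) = 1747928 / 5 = 349585.60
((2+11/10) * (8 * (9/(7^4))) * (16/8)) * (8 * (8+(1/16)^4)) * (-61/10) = -8922874491/122931200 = -72.58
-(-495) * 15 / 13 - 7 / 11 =81584 / 143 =570.52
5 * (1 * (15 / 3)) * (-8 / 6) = -100 / 3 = -33.33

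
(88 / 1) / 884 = 22 / 221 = 0.10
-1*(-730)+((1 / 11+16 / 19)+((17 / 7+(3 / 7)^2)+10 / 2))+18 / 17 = 739.60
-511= -511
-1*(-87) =87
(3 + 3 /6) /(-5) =-7 /10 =-0.70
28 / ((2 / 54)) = 756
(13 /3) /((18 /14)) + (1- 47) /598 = 1156 /351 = 3.29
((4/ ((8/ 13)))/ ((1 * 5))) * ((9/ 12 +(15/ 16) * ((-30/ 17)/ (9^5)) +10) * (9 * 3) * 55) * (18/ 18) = 20752.82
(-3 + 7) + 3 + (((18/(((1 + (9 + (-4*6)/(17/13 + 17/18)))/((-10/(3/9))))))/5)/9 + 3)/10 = 15791/1730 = 9.13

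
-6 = -6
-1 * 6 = -6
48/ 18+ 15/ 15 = 11/ 3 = 3.67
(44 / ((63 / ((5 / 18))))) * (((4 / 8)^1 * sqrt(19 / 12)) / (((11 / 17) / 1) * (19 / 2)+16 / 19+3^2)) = 1615 * sqrt(57) / 1597239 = 0.01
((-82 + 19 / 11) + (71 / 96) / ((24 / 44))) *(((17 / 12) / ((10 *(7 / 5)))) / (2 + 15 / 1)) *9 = -71431 / 16896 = -4.23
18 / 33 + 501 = 5517 / 11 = 501.55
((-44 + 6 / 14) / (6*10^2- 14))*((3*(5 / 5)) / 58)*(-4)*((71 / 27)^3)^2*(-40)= -1562823463836200 / 7681127755077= -203.46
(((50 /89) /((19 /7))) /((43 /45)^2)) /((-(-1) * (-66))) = -118125 /34393249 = -0.00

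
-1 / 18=-0.06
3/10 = 0.30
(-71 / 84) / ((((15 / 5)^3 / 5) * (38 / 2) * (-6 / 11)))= 3905 / 258552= 0.02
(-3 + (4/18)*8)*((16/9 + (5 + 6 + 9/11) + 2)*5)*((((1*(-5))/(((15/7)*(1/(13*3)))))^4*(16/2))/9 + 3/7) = -29646327347960/5103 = -5809587957.66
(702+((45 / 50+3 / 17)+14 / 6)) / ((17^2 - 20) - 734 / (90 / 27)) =14.46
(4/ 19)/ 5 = 4/ 95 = 0.04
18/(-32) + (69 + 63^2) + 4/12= 193813/48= 4037.77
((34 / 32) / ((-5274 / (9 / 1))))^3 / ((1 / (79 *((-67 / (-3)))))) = -26004509 / 2472714928128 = -0.00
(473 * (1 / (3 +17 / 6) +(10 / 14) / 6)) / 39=3.52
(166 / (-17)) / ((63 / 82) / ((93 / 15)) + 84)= -421972 / 3635331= -0.12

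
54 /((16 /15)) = 405 /8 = 50.62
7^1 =7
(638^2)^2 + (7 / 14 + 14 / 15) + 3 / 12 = 9941089076261 / 60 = 165684817937.68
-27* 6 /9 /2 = -9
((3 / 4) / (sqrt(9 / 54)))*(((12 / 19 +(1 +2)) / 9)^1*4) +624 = 23*sqrt(6) / 19 +624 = 626.97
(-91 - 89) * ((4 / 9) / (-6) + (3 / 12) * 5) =-635 / 3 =-211.67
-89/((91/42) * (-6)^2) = -89/78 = -1.14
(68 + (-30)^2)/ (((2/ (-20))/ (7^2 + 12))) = -590480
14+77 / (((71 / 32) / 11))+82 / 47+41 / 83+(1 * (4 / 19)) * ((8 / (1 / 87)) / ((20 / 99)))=29556292179 / 26312245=1123.29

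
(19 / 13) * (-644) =-12236 / 13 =-941.23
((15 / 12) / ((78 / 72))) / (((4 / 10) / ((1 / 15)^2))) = 1 / 78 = 0.01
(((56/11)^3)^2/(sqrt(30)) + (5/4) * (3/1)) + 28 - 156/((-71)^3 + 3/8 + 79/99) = 36000496249/1133858332 + 15420489728 * sqrt(30)/26573415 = 3210.17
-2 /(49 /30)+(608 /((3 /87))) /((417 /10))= 8614660 /20433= 421.61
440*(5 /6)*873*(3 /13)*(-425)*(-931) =379966702500 /13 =29228207884.62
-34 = -34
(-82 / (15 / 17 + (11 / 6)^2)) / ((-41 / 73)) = 89352 / 2597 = 34.41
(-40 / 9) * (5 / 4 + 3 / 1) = -170 / 9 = -18.89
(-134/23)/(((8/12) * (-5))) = 201/115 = 1.75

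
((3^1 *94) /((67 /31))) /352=4371 /11792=0.37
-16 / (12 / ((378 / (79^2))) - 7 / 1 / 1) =-1008 / 12041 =-0.08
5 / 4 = 1.25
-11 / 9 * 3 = -11 / 3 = -3.67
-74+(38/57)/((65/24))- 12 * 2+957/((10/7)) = 74379/130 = 572.15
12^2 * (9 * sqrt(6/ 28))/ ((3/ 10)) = 2160 * sqrt(42)/ 7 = 1999.77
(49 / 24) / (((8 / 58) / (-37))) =-52577 / 96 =-547.68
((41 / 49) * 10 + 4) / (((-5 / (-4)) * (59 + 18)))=2424 / 18865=0.13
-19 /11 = -1.73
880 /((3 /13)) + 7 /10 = 114421 /30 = 3814.03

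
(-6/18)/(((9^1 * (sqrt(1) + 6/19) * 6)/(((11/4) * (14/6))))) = -1463/48600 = -0.03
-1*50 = -50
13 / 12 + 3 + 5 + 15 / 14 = 853 / 84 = 10.15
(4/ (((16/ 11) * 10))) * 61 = 671/ 40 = 16.78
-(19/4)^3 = -6859/64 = -107.17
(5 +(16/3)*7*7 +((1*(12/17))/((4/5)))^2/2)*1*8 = 1849988/867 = 2133.78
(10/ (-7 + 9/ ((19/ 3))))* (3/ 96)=-95/ 1696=-0.06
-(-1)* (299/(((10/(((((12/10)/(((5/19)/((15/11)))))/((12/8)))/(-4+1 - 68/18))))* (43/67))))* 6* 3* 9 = -3329724996/721325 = -4616.12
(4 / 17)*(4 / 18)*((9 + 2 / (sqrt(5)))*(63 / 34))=56*sqrt(5) / 1445 + 252 / 289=0.96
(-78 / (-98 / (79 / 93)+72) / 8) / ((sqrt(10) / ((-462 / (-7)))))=33891 * sqrt(10) / 22840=4.69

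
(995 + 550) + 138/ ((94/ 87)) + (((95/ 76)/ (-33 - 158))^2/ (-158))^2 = 668666552194996886207/ 399747232862256128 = 1672.72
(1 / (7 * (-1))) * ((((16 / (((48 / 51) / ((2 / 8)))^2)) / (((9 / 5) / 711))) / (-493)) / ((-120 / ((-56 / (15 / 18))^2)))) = -28203 / 5800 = -4.86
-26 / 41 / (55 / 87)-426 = -962892 / 2255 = -427.00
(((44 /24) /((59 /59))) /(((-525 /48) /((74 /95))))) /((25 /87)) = -188848 /415625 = -0.45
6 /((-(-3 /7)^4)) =-4802 /27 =-177.85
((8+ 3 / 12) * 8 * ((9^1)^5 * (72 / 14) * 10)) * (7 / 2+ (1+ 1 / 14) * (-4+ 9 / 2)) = 39634869780 / 49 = 808874893.47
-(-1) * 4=4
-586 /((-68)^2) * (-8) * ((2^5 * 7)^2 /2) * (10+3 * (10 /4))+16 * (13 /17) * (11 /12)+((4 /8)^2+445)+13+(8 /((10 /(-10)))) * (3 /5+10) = 7724993303 /17340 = 445501.34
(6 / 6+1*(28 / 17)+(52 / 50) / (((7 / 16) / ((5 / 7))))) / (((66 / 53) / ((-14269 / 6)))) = -13685982929 / 1649340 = -8297.85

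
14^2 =196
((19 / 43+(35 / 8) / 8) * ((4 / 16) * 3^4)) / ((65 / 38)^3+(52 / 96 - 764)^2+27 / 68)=231294760227 / 6733414645554788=0.00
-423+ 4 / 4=-422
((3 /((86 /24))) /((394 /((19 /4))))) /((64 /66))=5643 /542144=0.01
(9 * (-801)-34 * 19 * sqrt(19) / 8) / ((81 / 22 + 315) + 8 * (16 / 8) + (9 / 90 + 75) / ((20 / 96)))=-3964950 / 382339-88825 * sqrt(19) / 764678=-10.88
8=8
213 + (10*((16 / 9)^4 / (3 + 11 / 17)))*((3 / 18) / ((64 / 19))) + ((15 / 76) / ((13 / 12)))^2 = 7980830212886 / 37226044557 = 214.39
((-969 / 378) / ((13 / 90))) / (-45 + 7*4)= 95 / 91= 1.04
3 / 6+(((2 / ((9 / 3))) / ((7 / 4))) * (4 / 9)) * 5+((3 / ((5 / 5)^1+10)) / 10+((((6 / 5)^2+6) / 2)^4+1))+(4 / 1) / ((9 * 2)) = 157628294129 / 812109375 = 194.10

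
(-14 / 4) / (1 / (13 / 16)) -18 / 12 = -139 / 32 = -4.34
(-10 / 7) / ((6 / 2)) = -10 / 21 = -0.48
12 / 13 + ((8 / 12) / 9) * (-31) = -482 / 351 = -1.37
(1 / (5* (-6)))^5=-1 / 24300000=-0.00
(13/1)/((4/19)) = 247/4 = 61.75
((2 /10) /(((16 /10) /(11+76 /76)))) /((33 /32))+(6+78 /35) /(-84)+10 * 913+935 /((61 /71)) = 1680056941 /164395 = 10219.64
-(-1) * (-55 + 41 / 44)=-2379 / 44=-54.07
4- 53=-49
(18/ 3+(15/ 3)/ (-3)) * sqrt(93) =13 * sqrt(93)/ 3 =41.79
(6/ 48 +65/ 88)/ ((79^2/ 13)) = 247/ 137302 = 0.00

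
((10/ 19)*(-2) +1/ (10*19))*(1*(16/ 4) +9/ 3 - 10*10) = 18507/ 190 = 97.41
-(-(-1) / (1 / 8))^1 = -8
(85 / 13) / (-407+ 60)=-85 / 4511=-0.02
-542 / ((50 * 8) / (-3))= 813 / 200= 4.06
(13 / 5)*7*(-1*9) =-819 / 5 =-163.80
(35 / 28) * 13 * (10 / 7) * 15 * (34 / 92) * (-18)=-745875 / 322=-2316.38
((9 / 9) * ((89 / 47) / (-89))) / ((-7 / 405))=405 / 329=1.23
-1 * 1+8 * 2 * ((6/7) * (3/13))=197/91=2.16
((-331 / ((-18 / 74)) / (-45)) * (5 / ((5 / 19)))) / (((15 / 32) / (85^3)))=-182915313440 / 243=-752737915.39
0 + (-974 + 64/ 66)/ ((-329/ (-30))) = -321100/ 3619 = -88.73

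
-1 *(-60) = 60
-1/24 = -0.04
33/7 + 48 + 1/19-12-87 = -6149/133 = -46.23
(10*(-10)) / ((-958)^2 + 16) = -5 / 45889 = -0.00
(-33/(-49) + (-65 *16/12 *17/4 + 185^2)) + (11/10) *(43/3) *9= 49978883/1470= 33999.24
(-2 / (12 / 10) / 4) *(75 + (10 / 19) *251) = -19675 / 228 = -86.29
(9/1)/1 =9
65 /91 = 5 /7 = 0.71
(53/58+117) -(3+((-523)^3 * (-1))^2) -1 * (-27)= -20464923860814747.09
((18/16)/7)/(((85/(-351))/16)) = -6318/595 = -10.62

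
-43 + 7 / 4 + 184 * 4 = 2779 / 4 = 694.75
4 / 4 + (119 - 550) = -430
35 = 35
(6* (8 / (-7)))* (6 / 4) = -72 / 7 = -10.29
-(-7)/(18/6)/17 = 7/51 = 0.14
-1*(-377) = 377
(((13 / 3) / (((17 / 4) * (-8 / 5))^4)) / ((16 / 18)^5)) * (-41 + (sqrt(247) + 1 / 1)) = -799621875 / 5473632256 + 159924375 * sqrt(247) / 43789058048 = -0.09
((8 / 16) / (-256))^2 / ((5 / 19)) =19 / 1310720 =0.00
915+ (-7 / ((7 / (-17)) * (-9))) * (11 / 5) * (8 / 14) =287477 / 315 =912.63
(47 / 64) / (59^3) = 47 / 13144256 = 0.00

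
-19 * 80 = -1520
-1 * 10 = -10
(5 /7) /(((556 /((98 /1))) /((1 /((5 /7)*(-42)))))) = -7 /1668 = -0.00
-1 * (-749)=749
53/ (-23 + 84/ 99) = -1749/ 731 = -2.39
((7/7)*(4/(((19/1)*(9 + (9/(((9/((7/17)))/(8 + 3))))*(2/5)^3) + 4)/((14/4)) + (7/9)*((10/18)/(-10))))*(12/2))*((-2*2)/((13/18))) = -594864000/230611589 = -2.58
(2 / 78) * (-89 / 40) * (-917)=81613 / 1560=52.32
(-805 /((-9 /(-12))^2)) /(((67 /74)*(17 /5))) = -4765600 /10251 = -464.89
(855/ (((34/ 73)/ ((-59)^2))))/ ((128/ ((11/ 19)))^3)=15220098135/ 25740443648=0.59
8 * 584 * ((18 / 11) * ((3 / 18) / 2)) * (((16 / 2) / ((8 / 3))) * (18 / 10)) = 189216 / 55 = 3440.29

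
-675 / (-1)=675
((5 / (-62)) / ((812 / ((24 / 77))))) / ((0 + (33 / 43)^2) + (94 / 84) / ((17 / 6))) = -471495 / 14986364162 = -0.00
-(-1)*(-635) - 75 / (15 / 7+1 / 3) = -34595 / 52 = -665.29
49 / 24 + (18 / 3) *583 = 84001 / 24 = 3500.04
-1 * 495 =-495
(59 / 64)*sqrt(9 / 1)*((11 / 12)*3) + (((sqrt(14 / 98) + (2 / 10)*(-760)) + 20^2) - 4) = sqrt(7) / 7 + 64411 / 256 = 251.98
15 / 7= 2.14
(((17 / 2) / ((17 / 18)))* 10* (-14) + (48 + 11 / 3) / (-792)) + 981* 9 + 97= 18214261 / 2376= 7665.93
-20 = -20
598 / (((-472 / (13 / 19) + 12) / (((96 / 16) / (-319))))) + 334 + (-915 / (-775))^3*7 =904262344684238 / 2616979223375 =345.54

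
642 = 642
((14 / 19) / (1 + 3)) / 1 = 7 / 38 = 0.18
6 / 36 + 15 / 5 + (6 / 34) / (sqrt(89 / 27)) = 9*sqrt(267) / 1513 + 19 / 6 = 3.26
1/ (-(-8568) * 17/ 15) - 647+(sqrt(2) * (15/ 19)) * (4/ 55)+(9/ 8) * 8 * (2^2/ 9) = -31218931/ 48552+12 * sqrt(2)/ 209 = -642.92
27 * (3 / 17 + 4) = 1917 / 17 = 112.76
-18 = -18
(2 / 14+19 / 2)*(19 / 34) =2565 / 476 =5.39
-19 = -19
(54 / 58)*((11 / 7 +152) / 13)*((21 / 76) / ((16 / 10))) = 435375 / 229216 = 1.90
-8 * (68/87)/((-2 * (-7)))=-272/609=-0.45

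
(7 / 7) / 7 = 1 / 7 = 0.14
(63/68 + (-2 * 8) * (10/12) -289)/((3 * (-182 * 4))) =61487/445536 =0.14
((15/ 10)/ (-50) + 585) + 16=60097/ 100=600.97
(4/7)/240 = 1/420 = 0.00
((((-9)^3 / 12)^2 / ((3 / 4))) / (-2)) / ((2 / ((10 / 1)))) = -98415 / 8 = -12301.88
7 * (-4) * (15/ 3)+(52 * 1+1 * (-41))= -129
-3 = -3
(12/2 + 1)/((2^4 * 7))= 1/16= 0.06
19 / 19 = 1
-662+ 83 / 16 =-10509 / 16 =-656.81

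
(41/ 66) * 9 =5.59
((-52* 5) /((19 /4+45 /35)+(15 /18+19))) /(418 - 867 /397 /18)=-52022880 /2162975951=-0.02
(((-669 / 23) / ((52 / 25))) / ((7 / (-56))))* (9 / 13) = 301050 / 3887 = 77.45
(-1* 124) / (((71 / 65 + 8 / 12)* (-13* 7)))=1860 / 2401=0.77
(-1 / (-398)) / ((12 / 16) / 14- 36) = -28 / 400587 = -0.00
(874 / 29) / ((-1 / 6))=-180.83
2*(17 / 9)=34 / 9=3.78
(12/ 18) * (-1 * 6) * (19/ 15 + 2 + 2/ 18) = -608/ 45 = -13.51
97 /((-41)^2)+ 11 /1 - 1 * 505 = -830317 /1681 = -493.94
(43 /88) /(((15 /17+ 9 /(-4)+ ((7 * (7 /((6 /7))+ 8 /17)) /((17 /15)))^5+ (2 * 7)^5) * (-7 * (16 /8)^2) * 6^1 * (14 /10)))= -433438688596535 /90260971139783856347338326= -0.00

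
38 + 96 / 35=1426 / 35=40.74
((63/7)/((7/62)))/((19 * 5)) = 558/665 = 0.84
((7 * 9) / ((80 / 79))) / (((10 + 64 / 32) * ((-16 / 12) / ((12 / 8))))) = -14931 / 2560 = -5.83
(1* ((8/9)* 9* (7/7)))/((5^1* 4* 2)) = 0.20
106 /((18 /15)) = 265 /3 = 88.33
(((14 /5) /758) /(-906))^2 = 0.00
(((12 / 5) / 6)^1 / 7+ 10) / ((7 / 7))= 352 / 35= 10.06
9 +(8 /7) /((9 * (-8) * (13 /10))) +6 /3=8999 /819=10.99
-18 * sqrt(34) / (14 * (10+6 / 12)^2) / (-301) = 0.00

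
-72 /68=-18 /17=-1.06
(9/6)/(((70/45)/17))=459/28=16.39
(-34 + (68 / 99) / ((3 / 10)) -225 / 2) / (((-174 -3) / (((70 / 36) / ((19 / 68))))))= 50968295 / 8989299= 5.67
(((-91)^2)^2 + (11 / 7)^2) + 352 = 3360190458 / 49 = 68575315.47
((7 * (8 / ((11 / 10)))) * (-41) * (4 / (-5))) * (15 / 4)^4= 14529375 / 44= 330213.07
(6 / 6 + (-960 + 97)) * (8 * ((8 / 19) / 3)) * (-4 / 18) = 215.08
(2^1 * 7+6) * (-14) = -280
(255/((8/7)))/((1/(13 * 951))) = 22067955/8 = 2758494.38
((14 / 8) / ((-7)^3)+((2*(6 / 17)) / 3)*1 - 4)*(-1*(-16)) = -60.32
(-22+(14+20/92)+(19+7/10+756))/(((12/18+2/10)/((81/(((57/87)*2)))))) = 1244648187/22724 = 54772.41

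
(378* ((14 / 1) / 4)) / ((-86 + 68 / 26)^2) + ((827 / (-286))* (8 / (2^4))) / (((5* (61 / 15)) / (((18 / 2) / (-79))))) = 160637059035 / 809751065552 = 0.20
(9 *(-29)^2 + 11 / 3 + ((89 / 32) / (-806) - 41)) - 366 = 7165.66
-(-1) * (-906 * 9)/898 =-4077/449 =-9.08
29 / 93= 0.31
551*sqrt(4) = 1102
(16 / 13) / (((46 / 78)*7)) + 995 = 160243 / 161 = 995.30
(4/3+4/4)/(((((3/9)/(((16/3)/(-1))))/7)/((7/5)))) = -5488/15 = -365.87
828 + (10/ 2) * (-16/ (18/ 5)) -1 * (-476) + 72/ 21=80968/ 63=1285.21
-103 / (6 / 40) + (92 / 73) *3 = -149552 / 219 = -682.89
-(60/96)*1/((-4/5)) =25/32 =0.78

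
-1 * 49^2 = -2401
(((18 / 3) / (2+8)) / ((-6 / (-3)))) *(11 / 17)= 33 / 170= 0.19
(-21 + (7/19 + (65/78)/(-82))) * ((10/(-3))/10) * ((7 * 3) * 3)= 1350713/3116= 433.48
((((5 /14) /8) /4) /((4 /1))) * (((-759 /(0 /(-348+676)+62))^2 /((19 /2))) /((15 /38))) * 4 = 192027 /430528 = 0.45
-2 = -2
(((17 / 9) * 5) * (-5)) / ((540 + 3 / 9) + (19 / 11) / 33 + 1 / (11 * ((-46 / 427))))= -139150 / 1589871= -0.09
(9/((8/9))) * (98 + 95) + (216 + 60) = 17841/8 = 2230.12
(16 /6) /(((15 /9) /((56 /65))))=448 /325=1.38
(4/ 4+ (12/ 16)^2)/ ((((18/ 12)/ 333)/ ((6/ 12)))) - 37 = 2183/ 16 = 136.44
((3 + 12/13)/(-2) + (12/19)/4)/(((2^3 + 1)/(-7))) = 693/494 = 1.40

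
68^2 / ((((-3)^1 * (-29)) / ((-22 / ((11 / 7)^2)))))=-453152 / 957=-473.51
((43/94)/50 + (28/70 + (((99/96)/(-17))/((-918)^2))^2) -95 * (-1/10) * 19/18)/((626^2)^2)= 286375931816549469023/4213676733842996375041651507200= 0.00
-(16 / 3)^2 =-256 / 9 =-28.44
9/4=2.25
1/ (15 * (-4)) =-1/ 60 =-0.02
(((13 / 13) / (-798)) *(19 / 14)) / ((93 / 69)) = -23 / 18228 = -0.00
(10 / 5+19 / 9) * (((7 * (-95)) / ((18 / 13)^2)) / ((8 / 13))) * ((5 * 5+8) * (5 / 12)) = -31862.41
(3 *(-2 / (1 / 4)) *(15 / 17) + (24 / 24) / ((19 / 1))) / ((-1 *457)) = 6823 / 147611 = 0.05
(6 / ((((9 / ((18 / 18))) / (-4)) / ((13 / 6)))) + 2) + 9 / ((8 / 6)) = 107 / 36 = 2.97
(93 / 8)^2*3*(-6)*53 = -4125573 / 32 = -128924.16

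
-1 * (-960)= 960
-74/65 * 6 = -444/65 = -6.83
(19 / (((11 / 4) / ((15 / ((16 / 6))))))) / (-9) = -95 / 22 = -4.32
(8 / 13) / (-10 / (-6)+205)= 6 / 2015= 0.00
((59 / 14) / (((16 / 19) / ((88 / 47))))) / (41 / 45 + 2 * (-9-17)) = -2655 / 14476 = -0.18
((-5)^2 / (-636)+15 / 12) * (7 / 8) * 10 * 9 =40425 / 424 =95.34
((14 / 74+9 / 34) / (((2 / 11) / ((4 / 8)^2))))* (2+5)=43967 / 10064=4.37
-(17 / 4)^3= -76.77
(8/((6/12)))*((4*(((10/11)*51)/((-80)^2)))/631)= 51/69410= 0.00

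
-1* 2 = -2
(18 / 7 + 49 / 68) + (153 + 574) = 730.29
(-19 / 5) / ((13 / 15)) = -57 / 13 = -4.38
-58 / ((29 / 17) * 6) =-17 / 3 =-5.67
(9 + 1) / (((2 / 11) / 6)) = 330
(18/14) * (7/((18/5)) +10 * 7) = 185/2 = 92.50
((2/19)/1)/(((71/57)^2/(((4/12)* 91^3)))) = 17041.68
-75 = -75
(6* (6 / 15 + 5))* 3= 486 / 5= 97.20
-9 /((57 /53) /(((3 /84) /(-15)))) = 53 /2660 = 0.02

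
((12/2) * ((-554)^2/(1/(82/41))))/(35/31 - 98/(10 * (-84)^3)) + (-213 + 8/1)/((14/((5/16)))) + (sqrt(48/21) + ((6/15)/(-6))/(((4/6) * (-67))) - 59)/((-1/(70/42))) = 310907221491887353/95308198944 - 20 * sqrt(7)/21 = 3262122.09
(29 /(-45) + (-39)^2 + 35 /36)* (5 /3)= 273839 /108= 2535.55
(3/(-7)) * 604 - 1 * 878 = -7958/7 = -1136.86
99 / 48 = 33 / 16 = 2.06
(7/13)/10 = 7/130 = 0.05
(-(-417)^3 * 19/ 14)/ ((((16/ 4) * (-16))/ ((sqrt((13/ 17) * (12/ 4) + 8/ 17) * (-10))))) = 6888612735 * sqrt(799)/ 7616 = 25566908.93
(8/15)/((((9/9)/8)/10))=128/3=42.67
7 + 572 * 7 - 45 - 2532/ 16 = 15231/ 4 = 3807.75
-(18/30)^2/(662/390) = -351/1655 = -0.21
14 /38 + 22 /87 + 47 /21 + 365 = 4256501 /11571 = 367.86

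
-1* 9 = -9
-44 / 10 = -22 / 5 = -4.40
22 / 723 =0.03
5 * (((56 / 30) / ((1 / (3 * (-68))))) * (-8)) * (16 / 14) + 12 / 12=17409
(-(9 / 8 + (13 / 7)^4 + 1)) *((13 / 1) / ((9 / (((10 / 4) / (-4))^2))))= -87524125 / 11063808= -7.91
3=3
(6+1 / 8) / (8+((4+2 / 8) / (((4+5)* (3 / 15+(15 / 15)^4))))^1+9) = 1323 / 3757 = 0.35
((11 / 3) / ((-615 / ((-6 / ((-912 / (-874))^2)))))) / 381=0.00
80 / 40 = 2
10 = 10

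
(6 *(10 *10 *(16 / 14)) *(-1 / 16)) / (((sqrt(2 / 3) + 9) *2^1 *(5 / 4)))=-3240 / 1687 + 120 *sqrt(6) / 1687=-1.75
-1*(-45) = 45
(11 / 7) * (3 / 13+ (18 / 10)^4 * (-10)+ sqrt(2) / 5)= -1872321 / 11375+ 11 * sqrt(2) / 35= -164.16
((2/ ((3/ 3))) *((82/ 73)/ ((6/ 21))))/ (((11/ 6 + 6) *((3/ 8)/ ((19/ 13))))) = 174496/ 44603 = 3.91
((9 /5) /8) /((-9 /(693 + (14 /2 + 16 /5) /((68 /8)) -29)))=-1663 /100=-16.63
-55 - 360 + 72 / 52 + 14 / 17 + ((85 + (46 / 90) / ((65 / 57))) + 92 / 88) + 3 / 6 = -59401156 / 182325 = -325.80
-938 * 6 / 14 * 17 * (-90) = 615060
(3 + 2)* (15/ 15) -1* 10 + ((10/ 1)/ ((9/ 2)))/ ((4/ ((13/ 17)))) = -4.58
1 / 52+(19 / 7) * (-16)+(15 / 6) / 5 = -15619 / 364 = -42.91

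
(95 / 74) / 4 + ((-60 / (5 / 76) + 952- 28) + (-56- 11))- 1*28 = -24473 / 296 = -82.68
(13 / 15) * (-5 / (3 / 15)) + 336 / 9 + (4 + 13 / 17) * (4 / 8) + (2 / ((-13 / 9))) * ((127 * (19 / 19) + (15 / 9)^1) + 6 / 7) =-1497109 / 9282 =-161.29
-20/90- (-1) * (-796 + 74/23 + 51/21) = -1145545/1449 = -790.58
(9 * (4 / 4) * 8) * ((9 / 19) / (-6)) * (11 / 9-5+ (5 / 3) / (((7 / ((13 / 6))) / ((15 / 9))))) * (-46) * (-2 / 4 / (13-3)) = 25369 / 665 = 38.15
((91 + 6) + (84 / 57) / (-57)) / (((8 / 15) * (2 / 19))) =525115 / 304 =1727.35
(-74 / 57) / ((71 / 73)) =-5402 / 4047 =-1.33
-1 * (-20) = 20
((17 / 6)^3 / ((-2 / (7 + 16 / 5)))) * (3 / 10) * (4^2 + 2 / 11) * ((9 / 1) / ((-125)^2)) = -22300107 / 68750000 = -0.32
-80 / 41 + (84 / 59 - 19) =-47237 / 2419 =-19.53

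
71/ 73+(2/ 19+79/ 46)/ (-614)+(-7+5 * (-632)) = -124027428609/ 39174428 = -3166.03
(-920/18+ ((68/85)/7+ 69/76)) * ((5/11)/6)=-1199129/316008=-3.79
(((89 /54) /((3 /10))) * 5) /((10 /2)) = 5.49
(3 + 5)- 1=7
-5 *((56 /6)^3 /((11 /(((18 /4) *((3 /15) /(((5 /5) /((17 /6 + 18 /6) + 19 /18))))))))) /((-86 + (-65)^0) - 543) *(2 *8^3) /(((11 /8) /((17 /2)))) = 11846352896 /512919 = 23095.95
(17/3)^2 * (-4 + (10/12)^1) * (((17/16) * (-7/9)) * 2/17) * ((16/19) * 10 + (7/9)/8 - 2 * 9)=-93.74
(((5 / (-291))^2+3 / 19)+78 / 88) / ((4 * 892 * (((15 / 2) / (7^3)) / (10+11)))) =177547738613 / 631476378720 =0.28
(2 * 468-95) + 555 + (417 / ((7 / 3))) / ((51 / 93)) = 1721.89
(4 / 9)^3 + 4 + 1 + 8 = 9541 / 729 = 13.09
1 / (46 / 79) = 79 / 46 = 1.72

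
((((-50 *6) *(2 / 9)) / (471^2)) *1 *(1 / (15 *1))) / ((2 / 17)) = -340 / 1996569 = -0.00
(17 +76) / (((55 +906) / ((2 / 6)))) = 1 / 31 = 0.03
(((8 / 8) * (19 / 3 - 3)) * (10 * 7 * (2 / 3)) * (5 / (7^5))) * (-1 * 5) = -5000 / 21609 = -0.23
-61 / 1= -61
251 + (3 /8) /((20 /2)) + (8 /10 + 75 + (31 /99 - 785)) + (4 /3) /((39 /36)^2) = -611301583 /1338480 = -456.71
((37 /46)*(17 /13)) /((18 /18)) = 629 /598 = 1.05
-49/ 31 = -1.58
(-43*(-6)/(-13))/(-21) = 86/91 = 0.95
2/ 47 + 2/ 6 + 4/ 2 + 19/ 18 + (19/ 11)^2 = 656669/ 102366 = 6.41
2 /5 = 0.40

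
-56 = -56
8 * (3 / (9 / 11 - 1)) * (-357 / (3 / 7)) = 109956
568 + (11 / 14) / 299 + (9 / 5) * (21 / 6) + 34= 608.30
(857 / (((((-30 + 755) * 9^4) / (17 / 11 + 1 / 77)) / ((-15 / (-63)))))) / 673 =6856 / 69019508943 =0.00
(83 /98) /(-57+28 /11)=-0.02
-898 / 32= -449 / 16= -28.06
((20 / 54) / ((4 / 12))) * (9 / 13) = 10 / 13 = 0.77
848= 848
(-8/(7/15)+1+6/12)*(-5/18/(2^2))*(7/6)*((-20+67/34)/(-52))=223745/509184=0.44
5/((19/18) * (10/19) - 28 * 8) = -45/2011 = -0.02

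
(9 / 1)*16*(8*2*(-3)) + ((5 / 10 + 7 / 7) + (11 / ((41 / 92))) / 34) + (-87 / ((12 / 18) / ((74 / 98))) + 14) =-238876835 / 34153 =-6994.31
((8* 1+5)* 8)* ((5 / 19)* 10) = 5200 / 19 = 273.68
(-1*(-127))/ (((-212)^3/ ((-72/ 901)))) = 0.00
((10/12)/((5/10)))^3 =125/27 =4.63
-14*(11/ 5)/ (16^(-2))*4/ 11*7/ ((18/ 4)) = -200704/ 45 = -4460.09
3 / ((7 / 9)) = 27 / 7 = 3.86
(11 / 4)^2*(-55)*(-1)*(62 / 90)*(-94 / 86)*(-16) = 1939267 / 387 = 5011.03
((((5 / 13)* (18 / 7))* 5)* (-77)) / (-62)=2475 / 403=6.14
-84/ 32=-21/ 8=-2.62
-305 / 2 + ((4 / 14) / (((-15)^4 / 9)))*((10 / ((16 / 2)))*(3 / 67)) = -26820937 / 175875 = -152.50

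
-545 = -545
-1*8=-8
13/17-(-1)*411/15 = 2394/85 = 28.16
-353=-353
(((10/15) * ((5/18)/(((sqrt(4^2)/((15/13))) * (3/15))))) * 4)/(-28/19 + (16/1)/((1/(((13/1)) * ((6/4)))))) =95/27612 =0.00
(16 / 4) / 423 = 4 / 423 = 0.01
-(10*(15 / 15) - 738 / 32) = 209 / 16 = 13.06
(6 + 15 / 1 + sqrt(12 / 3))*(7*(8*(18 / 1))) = 23184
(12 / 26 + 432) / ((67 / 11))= 61842 / 871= 71.00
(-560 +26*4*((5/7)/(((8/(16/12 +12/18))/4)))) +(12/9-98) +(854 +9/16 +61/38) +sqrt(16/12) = 2*sqrt(3)/3 +1747855/6384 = 274.94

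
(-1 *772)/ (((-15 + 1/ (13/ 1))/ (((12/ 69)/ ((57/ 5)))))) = 100360/ 127167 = 0.79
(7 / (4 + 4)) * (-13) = -91 / 8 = -11.38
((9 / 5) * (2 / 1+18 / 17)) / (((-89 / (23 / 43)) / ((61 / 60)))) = -54717 / 1626475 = -0.03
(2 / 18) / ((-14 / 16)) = -0.13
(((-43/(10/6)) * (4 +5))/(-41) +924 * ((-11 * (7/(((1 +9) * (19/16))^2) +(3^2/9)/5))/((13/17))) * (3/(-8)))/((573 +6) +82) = 12025195173/6359249650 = 1.89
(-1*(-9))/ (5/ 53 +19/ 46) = 21942/ 1237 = 17.74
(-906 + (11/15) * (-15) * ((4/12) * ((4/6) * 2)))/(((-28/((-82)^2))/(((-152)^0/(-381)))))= -13780838/24003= -574.13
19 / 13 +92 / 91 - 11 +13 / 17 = -12009 / 1547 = -7.76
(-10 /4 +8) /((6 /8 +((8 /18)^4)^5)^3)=632547625569879786065439299987380973985479420893323589453152 /48519295649584635087819051927541209042495163970589948982843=13.04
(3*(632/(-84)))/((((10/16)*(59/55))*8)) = -1738/413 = -4.21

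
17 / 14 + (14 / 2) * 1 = 115 / 14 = 8.21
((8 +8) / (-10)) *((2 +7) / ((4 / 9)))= -162 / 5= -32.40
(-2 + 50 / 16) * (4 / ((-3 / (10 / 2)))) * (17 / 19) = -255 / 38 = -6.71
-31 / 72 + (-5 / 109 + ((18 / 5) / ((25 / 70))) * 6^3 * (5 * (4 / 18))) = 2418.72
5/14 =0.36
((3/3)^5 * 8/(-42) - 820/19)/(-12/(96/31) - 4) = 138368/25137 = 5.50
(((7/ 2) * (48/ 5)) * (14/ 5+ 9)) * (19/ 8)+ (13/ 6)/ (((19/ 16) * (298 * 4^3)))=3198939733/ 3397200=941.64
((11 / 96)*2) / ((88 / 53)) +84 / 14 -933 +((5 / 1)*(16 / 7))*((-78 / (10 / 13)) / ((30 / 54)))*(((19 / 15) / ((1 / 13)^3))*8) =-3120776979781 / 67200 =-46440133.63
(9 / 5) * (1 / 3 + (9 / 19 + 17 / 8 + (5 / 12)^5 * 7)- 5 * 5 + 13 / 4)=-88552183 / 2626560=-33.71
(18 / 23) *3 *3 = 162 / 23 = 7.04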